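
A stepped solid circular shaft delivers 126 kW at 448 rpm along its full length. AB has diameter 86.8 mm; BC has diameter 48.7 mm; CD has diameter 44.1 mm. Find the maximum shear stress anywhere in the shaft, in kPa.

ω = 2π·448/60 = 46.91 rad/s, so T = P/ω = 126×10³ / 46.91 = 2686 N·m.
Under the same torque, τ_max = 16T/(πd³) is largest where d is smallest — segment CD (d = 44.1 mm).
τ_max = 16·2686/(π·(0.0441)³) = 1.595×10^8 Pa.

159000 kPa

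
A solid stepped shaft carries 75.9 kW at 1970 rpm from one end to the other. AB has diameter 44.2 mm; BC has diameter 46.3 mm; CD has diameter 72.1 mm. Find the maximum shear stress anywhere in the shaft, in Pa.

2.17e7 Pa

ω = 2π·1970/60 = 206.3 rad/s, so T = P/ω = 75.9×10³ / 206.3 = 367.9 N·m.
Under the same torque, τ_max = 16T/(πd³) is largest where d is smallest — segment AB (d = 44.2 mm).
τ_max = 16·367.9/(π·(0.0442)³) = 2.170×10^7 Pa.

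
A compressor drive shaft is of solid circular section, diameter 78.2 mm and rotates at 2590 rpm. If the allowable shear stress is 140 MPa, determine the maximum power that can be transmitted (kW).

J = πd⁴/32 = π(0.0782)⁴/32 = 3.671×10^-6 m⁴.
T_max = τ_allow·J/r = 1.40×10^8 × 3.671×10^-6 / 0.0391 = 13150 N·m.
ω = 2π·2590/60 = 271.2 rad/s, so P_max = T_max·ω = 3.565×10^6 W.

3570 kW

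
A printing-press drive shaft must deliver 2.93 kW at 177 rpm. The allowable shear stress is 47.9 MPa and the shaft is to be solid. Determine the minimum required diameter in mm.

ω = 2π·177/60 = 18.54 rad/s, so T = P/ω = 2.93×10³ / 18.54 = 158.1 N·m.
For a solid shaft τ_max = 16T/(πd³), so d = (16T/(π τ_allow))^(1/3) = (16·158.1/(π·4.79×10^7))^(1/3) = 0.02562 m.

25.6 mm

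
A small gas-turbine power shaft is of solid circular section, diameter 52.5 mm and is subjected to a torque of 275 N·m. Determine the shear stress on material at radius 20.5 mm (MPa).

7.56 MPa

J = πd⁴/32 = π(0.0525)⁴/32 = 7.458×10^-7 m⁴.
Shear stress varies linearly with radius: τ = T·r/J = 275.0 × 0.0205 / 7.458×10^-7 = 7.559×10^6 Pa.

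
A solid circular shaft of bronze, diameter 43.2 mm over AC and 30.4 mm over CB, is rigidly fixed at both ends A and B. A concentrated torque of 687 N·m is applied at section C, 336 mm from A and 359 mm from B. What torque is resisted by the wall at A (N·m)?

Compatibility: T_A·a/J_AC = T_B·b/J_CB with T_A + T_B = T₀.
J_AC = 3.42×10^-7 m⁴, J_CB = 8.38×10^-8 m⁴, so T_A = T₀·(J_AC/a)/((J_AC/a)+(J_CB/b)) = 558.8 N·m, T_B = 128.2 N·m.

559 N·m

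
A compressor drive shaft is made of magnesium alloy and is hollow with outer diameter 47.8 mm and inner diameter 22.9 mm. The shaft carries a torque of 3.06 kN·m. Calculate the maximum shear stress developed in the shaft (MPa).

151 MPa

J = π(d_o⁴ − d_i⁴)/32 = π(0.0478⁴ − 0.0229⁴)/32 = 4.855×10^-7 m⁴.
τ_max = T·r/J = 3060 × 0.0239 / 4.855×10^-7 = 1.506×10^8 Pa.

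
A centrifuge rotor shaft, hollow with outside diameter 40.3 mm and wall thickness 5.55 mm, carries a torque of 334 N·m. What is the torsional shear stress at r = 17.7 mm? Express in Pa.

3.15e7 Pa

J = π(d_o⁴ − d_i⁴)/32 = π(0.0403⁴ − 0.0292⁴)/32 = 1.876×10^-7 m⁴.
Shear stress varies linearly with radius: τ = T·r/J = 334.0 × 0.0177 / 1.876×10^-7 = 3.152×10^7 Pa.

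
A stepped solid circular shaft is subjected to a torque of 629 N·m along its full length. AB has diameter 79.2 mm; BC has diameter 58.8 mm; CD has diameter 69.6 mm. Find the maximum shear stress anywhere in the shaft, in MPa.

Under the same torque, τ_max = 16T/(πd³) is largest where d is smallest — segment BC (d = 58.8 mm).
τ_max = 16·629.0/(π·(0.0588)³) = 1.576×10^7 Pa.

15.8 MPa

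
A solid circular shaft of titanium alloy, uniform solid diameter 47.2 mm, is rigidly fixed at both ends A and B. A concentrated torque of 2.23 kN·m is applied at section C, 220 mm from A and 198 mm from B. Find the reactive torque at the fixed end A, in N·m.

With uniform GJ and both ends fixed, compatibility θ_AC = θ_CB gives T_A·a = T_B·b, together with T_A + T_B = T₀.
T_A = T₀·b/(a+b) = 2230·198/418.0 = 1056 N·m; T_B = 1174 N·m.

1060 N·m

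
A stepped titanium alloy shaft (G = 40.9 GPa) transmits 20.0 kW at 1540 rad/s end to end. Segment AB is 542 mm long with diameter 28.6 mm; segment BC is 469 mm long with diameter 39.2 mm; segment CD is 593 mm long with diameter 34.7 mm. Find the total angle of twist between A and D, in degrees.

0.263°

ω = 1540 rad/s, so T = P/ω = 20.0×10³ / 1540 = 12.99 N·m.
J_AB = π(0.0286)⁴/32 = 6.57×10^-8 m⁴; J_BC = π(0.0392)⁴/32 = 2.32×10^-7 m⁴; J_CD = π(0.0347)⁴/32 = 1.42×10^-7 m⁴.
θ = (T/G)·Σ L_i/J_i = (12.99/40.9×10⁹)·(0.542/6.57×10^-8 + 0.469/2.32×10^-7 + 0.593/1.42×10^-7) = 4.585×10^-3 rad.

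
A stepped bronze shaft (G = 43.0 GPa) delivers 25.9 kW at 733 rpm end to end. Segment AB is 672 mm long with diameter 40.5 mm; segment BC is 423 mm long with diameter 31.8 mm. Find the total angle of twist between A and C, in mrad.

53.0 mrad

ω = 2π·733/60 = 76.76 rad/s, so T = P/ω = 25.9×10³ / 76.76 = 337.4 N·m.
J_AB = π(0.0405)⁴/32 = 2.64×10^-7 m⁴; J_BC = π(0.0318)⁴/32 = 1.00×10^-7 m⁴.
θ = (T/G)·Σ L_i/J_i = (337.4/43.0×10⁹)·(0.672/2.64×10^-7 + 0.423/1.00×10^-7) = 0.05303 rad.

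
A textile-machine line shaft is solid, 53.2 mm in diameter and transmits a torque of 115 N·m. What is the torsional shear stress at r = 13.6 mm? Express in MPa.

1.99 MPa

J = πd⁴/32 = π(0.0532)⁴/32 = 7.864×10^-7 m⁴.
Shear stress varies linearly with radius: τ = T·r/J = 115.0 × 0.0136 / 7.864×10^-7 = 1.989×10^6 Pa.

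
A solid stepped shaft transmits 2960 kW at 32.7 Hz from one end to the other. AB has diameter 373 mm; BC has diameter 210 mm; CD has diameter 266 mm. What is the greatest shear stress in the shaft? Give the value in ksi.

1.15 ksi

ω = 2π·32.7 = 205.5 rad/s, so T = P/ω = 2960×10³ / 205.5 = 14410 N·m.
Under the same torque, τ_max = 16T/(πd³) is largest where d is smallest — segment BC (d = 210 mm).
τ_max = 16·14410/(π·(0.210)³) = 7.923×10^6 Pa.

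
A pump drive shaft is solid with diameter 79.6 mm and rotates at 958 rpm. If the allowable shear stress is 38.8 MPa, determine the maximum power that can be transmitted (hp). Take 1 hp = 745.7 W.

517 hp

J = πd⁴/32 = π(0.0796)⁴/32 = 3.941×10^-6 m⁴.
T_max = τ_allow·J/r = 3.88×10^7 × 3.941×10^-6 / 0.0398 = 3842 N·m.
ω = 2π·958/60 = 100.3 rad/s, so P_max = T_max·ω = 3.855×10^5 W.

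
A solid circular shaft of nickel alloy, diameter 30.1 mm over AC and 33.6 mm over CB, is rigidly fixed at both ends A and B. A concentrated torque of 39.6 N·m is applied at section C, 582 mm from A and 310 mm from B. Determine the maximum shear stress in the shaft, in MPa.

3.96 MPa

Compatibility: T_A·a/J_AC = T_B·b/J_CB with T_A + T_B = T₀.
J_AC = 8.06×10^-8 m⁴, J_CB = 1.25×10^-7 m⁴, so T_A = T₀·(J_AC/a)/((J_AC/a)+(J_CB/b)) = 10.11 N·m, T_B = 29.49 N·m.
τ in each portion: τ_AC = 1.89×10^6 Pa, τ_CB = 3.96×10^6 Pa; maximum is in CB.
τ_max = T_CB·r/J = 29.49·0.0168/1.25×10^-7 = 3.959×10^6 Pa.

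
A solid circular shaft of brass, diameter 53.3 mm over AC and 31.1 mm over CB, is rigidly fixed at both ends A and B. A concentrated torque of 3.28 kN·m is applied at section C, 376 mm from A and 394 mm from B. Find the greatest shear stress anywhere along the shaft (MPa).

99.3 MPa

Compatibility: T_A·a/J_AC = T_B·b/J_CB with T_A + T_B = T₀.
J_AC = 7.92×10^-7 m⁴, J_CB = 9.18×10^-8 m⁴, so T_A = T₀·(J_AC/a)/((J_AC/a)+(J_CB/b)) = 2953 N·m, T_B = 326.7 N·m.
τ in each portion: τ_AC = 9.93×10^7 Pa, τ_CB = 5.53×10^7 Pa; maximum is in AC.
τ_max = T_AC·r/J = 2953·0.0267/7.92×10^-7 = 9.933×10^7 Pa.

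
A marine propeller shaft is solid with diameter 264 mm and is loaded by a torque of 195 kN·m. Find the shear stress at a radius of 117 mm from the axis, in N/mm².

47.8 N/mm²

J = πd⁴/32 = π(0.264)⁴/32 = 4.769×10^-4 m⁴.
Shear stress varies linearly with radius: τ = T·r/J = 195000 × 0.117 / 4.769×10^-4 = 4.784×10^7 Pa.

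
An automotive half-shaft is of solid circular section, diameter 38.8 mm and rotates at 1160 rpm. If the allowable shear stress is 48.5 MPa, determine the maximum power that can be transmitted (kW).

67.6 kW

J = πd⁴/32 = π(0.0388)⁴/32 = 2.225×10^-7 m⁴.
T_max = τ_allow·J/r = 4.85×10^7 × 2.225×10^-7 / 0.0194 = 556.2 N·m.
ω = 2π·1160/60 = 121.5 rad/s, so P_max = T_max·ω = 6.757×10^4 W.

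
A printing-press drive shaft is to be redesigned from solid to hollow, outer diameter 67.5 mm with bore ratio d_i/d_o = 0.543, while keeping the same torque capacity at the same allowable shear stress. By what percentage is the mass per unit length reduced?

25.1 %

Equal τ_max and T ⇒ the solid shaft needs d_s³ = d_o³(1−k⁴), so d_s = 67.5·(1−0.543⁴)^(1/3) = 65.48 mm.
Area ratio A_h/A_s = d_o²(1−k²)/d_s² = (1−k²)/(1−k⁴)^(2/3) = 0.7492.
Mass saving = 1 − 0.7492 = 25.1 %.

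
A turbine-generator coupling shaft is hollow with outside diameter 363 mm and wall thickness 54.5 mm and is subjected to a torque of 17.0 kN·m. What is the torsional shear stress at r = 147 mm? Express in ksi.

J = π(d_o⁴ − d_i⁴)/32 = π(0.363⁴ − 0.254⁴)/32 = 1.296×10^-3 m⁴.
Shear stress varies linearly with radius: τ = T·r/J = 17000 × 0.147 / 1.296×10^-3 = 1.928×10^6 Pa.

0.280 ksi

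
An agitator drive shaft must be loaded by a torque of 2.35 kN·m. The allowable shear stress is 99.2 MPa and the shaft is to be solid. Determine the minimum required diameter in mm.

49.4 mm

For a solid shaft τ_max = 16T/(πd³), so d = (16T/(π τ_allow))^(1/3) = (16·2350/(π·9.92×10^7))^(1/3) = 0.04941 m.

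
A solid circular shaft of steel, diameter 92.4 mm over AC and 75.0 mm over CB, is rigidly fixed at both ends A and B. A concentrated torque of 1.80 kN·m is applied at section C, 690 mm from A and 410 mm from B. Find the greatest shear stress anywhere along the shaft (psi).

Compatibility: T_A·a/J_AC = T_B·b/J_CB with T_A + T_B = T₀.
J_AC = 7.16×10^-6 m⁴, J_CB = 3.11×10^-6 m⁴, so T_A = T₀·(J_AC/a)/((J_AC/a)+(J_CB/b)) = 1040 N·m, T_B = 759.8 N·m.
τ in each portion: τ_AC = 6.72×10^6 Pa, τ_CB = 9.17×10^6 Pa; maximum is in CB.
τ_max = T_CB·r/J = 759.8·0.0375/3.11×10^-6 = 9.173×10^6 Pa.

1330 psi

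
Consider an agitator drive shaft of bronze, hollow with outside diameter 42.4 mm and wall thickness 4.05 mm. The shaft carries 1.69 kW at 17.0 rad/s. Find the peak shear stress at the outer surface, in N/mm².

ω = 17.0 rad/s, so T = P/ω = 1.69×10³ / 17.00 = 99.41 N·m.
J = π(d_o⁴ − d_i⁴)/32 = π(0.0424⁴ − 0.0343⁴)/32 = 1.814×10^-7 m⁴.
τ_max = T·r/J = 99.41 × 0.0212 / 1.814×10^-7 = 1.162×10^7 Pa.

11.6 N/mm²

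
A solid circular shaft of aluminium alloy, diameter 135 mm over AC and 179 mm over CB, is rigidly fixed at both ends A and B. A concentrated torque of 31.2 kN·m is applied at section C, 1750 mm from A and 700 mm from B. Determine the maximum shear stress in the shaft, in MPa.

24.5 MPa

Compatibility: T_A·a/J_AC = T_B·b/J_CB with T_A + T_B = T₀.
J_AC = 3.26×10^-5 m⁴, J_CB = 1.01×10^-4 m⁴, so T_A = T₀·(J_AC/a)/((J_AC/a)+(J_CB/b)) = 3575 N·m, T_B = 27620 N·m.
τ in each portion: τ_AC = 7.40×10^6 Pa, τ_CB = 2.45×10^7 Pa; maximum is in CB.
τ_max = T_CB·r/J = 27620·0.0895/1.01×10^-4 = 2.453×10^7 Pa.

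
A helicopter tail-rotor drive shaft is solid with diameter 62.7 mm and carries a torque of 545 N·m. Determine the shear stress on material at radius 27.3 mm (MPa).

9.81 MPa

J = πd⁴/32 = π(0.0627)⁴/32 = 1.517×10^-6 m⁴.
Shear stress varies linearly with radius: τ = T·r/J = 545.0 × 0.0273 / 1.517×10^-6 = 9.806×10^6 Pa.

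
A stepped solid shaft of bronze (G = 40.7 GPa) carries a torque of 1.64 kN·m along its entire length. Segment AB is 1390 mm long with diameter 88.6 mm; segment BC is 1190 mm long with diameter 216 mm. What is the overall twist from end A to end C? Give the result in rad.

J_AB = π(0.0886)⁴/32 = 6.05×10^-6 m⁴; J_BC = π(0.216)⁴/32 = 2.14×10^-4 m⁴.
θ = (T/G)·Σ L_i/J_i = (1640/40.7×10⁹)·(1.39/6.05×10^-6 + 1.19/2.14×10^-4) = 9.483×10^-3 rad.

0.00948 rad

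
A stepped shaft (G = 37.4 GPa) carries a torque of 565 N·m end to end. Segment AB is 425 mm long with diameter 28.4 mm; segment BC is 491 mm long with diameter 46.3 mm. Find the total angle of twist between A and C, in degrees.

6.70°

J_AB = π(0.0284)⁴/32 = 6.39×10^-8 m⁴; J_BC = π(0.0463)⁴/32 = 4.51×10^-7 m⁴.
θ = (T/G)·Σ L_i/J_i = (565.0/37.4×10⁹)·(0.425/6.39×10^-8 + 0.491/4.51×10^-7) = 0.1170 rad.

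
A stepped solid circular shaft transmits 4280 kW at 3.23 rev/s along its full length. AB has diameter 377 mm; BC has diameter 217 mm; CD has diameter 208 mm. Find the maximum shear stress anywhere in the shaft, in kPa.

ω = 2π·3.23 = 20.29 rad/s, so T = P/ω = 4280×10³ / 20.29 = 210900 N·m.
Under the same torque, τ_max = 16T/(πd³) is largest where d is smallest — segment CD (d = 208 mm).
τ_max = 16·210900/(π·(0.208)³) = 1.194×10^8 Pa.

119000 kPa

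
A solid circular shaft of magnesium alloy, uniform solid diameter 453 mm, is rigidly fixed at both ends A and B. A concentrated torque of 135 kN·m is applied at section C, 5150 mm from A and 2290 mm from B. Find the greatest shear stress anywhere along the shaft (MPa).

With uniform GJ and both ends fixed, compatibility θ_AC = θ_CB gives T_A·a = T_B·b, together with T_A + T_B = T₀.
T_A = T₀·b/(a+b) = 135000·2290/7440 = 41550 N·m; T_B = 93450 N·m.
τ in each portion: τ_AC = 2.28×10^6 Pa, τ_CB = 5.12×10^6 Pa; maximum is in CB.
τ_max = T_CB·r/J = 93450·0.227/4.13×10^-3 = 5.120×10^6 Pa.

5.12 MPa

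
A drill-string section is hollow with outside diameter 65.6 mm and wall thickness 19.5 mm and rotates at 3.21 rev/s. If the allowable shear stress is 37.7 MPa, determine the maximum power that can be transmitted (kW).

41.0 kW

J = π(d_o⁴ − d_i⁴)/32 = π(0.0656⁴ − 0.0266⁴)/32 = 1.769×10^-6 m⁴.
T_max = τ_allow·J/r = 3.77×10^7 × 1.769×10^-6 / 0.0328 = 2033 N·m.
ω = 2π·3.21 = 20.17 rad/s, so P_max = T_max·ω = 4.101×10^4 W.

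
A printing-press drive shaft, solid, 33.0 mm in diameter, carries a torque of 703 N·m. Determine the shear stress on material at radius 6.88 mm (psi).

6030 psi

J = πd⁴/32 = π(0.0330)⁴/32 = 1.164×10^-7 m⁴.
Shear stress varies linearly with radius: τ = T·r/J = 703.0 × 0.00688 / 1.164×10^-7 = 4.154×10^7 Pa.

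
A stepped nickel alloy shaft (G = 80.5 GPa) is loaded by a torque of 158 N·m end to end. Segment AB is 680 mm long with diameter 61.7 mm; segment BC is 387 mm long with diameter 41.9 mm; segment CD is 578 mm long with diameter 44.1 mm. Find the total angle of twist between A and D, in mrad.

J_AB = π(0.0617)⁴/32 = 1.42×10^-6 m⁴; J_BC = π(0.0419)⁴/32 = 3.03×10^-7 m⁴; J_CD = π(0.0441)⁴/32 = 3.71×10^-7 m⁴.
θ = (T/G)·Σ L_i/J_i = (158.0/80.5×10⁹)·(0.680/1.42×10^-6 + 0.387/3.03×10^-7 + 0.578/3.71×10^-7) = 6.503×10^-3 rad.

6.50 mrad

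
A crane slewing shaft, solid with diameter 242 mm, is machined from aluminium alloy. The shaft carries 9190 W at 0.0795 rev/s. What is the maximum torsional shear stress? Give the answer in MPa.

6.61 MPa

ω = 2π·0.0795 = 0.4995 rad/s, so T = P/ω = 9190 / 0.4995 = 18400 N·m.
J = πd⁴/32 = π(0.242)⁴/32 = 3.367×10^-4 m⁴.
τ_max = T·r/J = 18400 × 0.121 / 3.367×10^-4 = 6.611×10^6 Pa.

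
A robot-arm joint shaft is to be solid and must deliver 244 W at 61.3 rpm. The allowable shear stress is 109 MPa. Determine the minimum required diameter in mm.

ω = 2π·61.3/60 = 6.419 rad/s, so T = P/ω = 244 / 6.419 = 38.01 N·m.
For a solid shaft τ_max = 16T/(πd³), so d = (16T/(π τ_allow))^(1/3) = (16·38.01/(π·1.09×10^8))^(1/3) = 0.01211 m.

12.1 mm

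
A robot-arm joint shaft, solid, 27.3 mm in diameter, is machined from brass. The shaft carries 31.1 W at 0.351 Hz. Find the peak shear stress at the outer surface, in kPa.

3530 kPa

ω = 2π·0.351 = 2.205 rad/s, so T = P/ω = 31.1 / 2.205 = 14.10 N·m.
J = πd⁴/32 = π(0.0273)⁴/32 = 5.453×10^-8 m⁴.
τ_max = T·r/J = 14.10 × 0.0137 / 5.453×10^-8 = 3.530×10^6 Pa.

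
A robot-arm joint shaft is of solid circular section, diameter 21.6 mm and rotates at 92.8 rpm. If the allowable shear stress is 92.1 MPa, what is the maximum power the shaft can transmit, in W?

1770 W

J = πd⁴/32 = π(0.0216)⁴/32 = 2.137×10^-8 m⁴.
T_max = τ_allow·J/r = 9.21×10^7 × 2.137×10^-8 / 0.0108 = 182.2 N·m.
ω = 2π·92.8/60 = 9.718 rad/s, so P_max = T_max·ω = 1771 W.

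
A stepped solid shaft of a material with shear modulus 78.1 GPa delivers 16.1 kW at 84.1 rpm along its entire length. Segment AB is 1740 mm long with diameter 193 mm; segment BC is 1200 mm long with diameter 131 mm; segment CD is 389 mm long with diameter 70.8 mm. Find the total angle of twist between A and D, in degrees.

ω = 2π·84.1/60 = 8.807 rad/s, so T = P/ω = 16.1×10³ / 8.807 = 1828 N·m.
J_AB = π(0.193)⁴/32 = 1.36×10^-4 m⁴; J_BC = π(0.131)⁴/32 = 2.89×10^-5 m⁴; J_CD = π(0.0708)⁴/32 = 2.47×10^-6 m⁴.
θ = (T/G)·Σ L_i/J_i = (1828/78.1×10⁹)·(1.74/1.36×10^-4 + 1.20/2.89×10^-5 + 0.389/2.47×10^-6) = 4.962×10^-3 rad.

0.284°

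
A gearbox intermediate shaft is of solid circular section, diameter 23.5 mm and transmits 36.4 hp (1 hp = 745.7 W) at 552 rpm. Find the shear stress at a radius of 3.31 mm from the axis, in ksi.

7.53 ksi

ω = 2π·552/60 = 57.81 rad/s, so T = P/ω = 36.4×745.7 / 57.81 = 469.6 N·m.
J = πd⁴/32 = π(0.0235)⁴/32 = 2.994×10^-8 m⁴.
Shear stress varies linearly with radius: τ = T·r/J = 469.6 × 0.00331 / 2.994×10^-8 = 5.191×10^7 Pa.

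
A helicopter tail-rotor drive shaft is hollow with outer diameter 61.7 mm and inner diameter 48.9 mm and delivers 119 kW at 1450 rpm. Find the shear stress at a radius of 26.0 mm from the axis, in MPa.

23.7 MPa

ω = 2π·1450/60 = 151.8 rad/s, so T = P/ω = 119×10³ / 151.8 = 783.7 N·m.
J = π(d_o⁴ − d_i⁴)/32 = π(0.0617⁴ − 0.0489⁴)/32 = 8.614×10^-7 m⁴.
Shear stress varies linearly with radius: τ = T·r/J = 783.7 × 0.0260 / 8.614×10^-7 = 2.365×10^7 Pa.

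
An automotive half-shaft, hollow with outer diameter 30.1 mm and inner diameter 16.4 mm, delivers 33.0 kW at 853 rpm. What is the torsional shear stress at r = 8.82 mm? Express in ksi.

6.43 ksi

ω = 2π·853/60 = 89.33 rad/s, so T = P/ω = 33.0×10³ / 89.33 = 369.4 N·m.
J = π(d_o⁴ − d_i⁴)/32 = π(0.0301⁴ − 0.0164⁴)/32 = 7.349×10^-8 m⁴.
Shear stress varies linearly with radius: τ = T·r/J = 369.4 × 0.00882 / 7.349×10^-8 = 4.434×10^7 Pa.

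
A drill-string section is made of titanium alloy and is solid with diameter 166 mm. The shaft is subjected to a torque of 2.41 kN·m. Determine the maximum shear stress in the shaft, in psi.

389 psi

J = πd⁴/32 = π(0.166)⁴/32 = 7.455×10^-5 m⁴.
τ_max = T·r/J = 2410 × 0.0830 / 7.455×10^-5 = 2.683×10^6 Pa.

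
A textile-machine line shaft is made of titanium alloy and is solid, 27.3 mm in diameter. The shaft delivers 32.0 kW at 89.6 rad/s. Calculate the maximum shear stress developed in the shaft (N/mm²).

ω = 89.6 rad/s, so T = P/ω = 32.0×10³ / 89.60 = 357.1 N·m.
J = πd⁴/32 = π(0.0273)⁴/32 = 5.453×10^-8 m⁴.
τ_max = T·r/J = 357.1 × 0.0137 / 5.453×10^-8 = 8.940×10^7 Pa.

89.4 N/mm²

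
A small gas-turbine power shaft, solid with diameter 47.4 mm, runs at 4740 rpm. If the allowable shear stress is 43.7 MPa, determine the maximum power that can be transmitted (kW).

454 kW

J = πd⁴/32 = π(0.0474)⁴/32 = 4.956×10^-7 m⁴.
T_max = τ_allow·J/r = 4.37×10^7 × 4.956×10^-7 / 0.0237 = 913.8 N·m.
ω = 2π·4740/60 = 496.4 rad/s, so P_max = T_max·ω = 4.536×10^5 W.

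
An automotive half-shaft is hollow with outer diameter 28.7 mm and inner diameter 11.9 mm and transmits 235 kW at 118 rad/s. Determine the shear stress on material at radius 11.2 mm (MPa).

345 MPa

ω = 118 rad/s, so T = P/ω = 235×10³ / 118.0 = 1992 N·m.
J = π(d_o⁴ − d_i⁴)/32 = π(0.0287⁴ − 0.0119⁴)/32 = 6.464×10^-8 m⁴.
Shear stress varies linearly with radius: τ = T·r/J = 1992 × 0.0112 / 6.464×10^-8 = 3.451×10^8 Pa.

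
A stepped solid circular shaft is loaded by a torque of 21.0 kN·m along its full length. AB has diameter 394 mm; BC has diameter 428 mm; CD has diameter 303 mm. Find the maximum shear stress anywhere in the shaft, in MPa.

3.84 MPa

Under the same torque, τ_max = 16T/(πd³) is largest where d is smallest — segment CD (d = 303 mm).
τ_max = 16·21000/(π·(0.303)³) = 3.845×10^6 Pa.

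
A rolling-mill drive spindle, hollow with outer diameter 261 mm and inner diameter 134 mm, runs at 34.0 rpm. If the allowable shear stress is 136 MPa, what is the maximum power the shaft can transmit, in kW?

1570 kW

J = π(d_o⁴ − d_i⁴)/32 = π(0.261⁴ − 0.134⁴)/32 = 4.239×10^-4 m⁴.
T_max = τ_allow·J/r = 1.36×10^8 × 4.239×10^-4 / 0.131 = 441800 N·m.
ω = 2π·34.0/60 = 3.560 rad/s, so P_max = T_max·ω = 1.573×10^6 W.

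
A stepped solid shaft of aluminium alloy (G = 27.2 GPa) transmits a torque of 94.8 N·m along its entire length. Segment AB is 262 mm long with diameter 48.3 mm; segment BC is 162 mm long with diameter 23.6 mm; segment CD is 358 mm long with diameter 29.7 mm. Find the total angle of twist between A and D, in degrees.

2.10°

J_AB = π(0.0483)⁴/32 = 5.34×10^-7 m⁴; J_BC = π(0.0236)⁴/32 = 3.05×10^-8 m⁴; J_CD = π(0.0297)⁴/32 = 7.64×10^-8 m⁴.
θ = (T/G)·Σ L_i/J_i = (94.80/27.2×10⁹)·(0.262/5.34×10^-7 + 0.162/3.05×10^-8 + 0.358/7.64×10^-8) = 0.03658 rad.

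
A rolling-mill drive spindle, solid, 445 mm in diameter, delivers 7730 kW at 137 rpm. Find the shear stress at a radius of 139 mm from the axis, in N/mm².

19.5 N/mm²

ω = 2π·137/60 = 14.35 rad/s, so T = P/ω = 7730×10³ / 14.35 = 538800 N·m.
J = πd⁴/32 = π(0.445)⁴/32 = 3.850×10^-3 m⁴.
Shear stress varies linearly with radius: τ = T·r/J = 538800 × 0.139 / 3.850×10^-3 = 1.945×10^7 Pa.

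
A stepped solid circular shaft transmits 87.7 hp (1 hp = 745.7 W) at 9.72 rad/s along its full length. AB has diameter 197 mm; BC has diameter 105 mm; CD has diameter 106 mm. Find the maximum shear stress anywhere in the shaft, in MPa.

29.6 MPa

ω = 9.72 rad/s, so T = P/ω = 87.7×745.7 / 9.720 = 6728 N·m.
Under the same torque, τ_max = 16T/(πd³) is largest where d is smallest — segment BC (d = 105 mm).
τ_max = 16·6728/(π·(0.105)³) = 2.960×10^7 Pa.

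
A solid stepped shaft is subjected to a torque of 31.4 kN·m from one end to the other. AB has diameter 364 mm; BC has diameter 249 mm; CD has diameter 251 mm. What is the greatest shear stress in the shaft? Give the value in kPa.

Under the same torque, τ_max = 16T/(πd³) is largest where d is smallest — segment BC (d = 249 mm).
τ_max = 16·31400/(π·(0.249)³) = 1.036×10^7 Pa.

10400 kPa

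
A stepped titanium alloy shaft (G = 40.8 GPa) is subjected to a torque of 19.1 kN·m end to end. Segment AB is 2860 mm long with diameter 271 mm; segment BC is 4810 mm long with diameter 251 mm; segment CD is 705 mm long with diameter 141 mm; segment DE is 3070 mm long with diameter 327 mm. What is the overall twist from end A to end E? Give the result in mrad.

18.1 mrad

J_AB = π(0.271)⁴/32 = 5.30×10^-4 m⁴; J_BC = π(0.251)⁴/32 = 3.90×10^-4 m⁴; J_CD = π(0.141)⁴/32 = 3.88×10^-5 m⁴; J_DE = π(0.327)⁴/32 = 1.12×10^-3 m⁴.
θ = (T/G)·Σ L_i/J_i = (19100/40.8×10⁹)·(2.86/5.30×10^-4 + 4.81/3.90×10^-4 + 0.705/3.88×10^-5 + 3.07/1.12×10^-3) = 0.01809 rad.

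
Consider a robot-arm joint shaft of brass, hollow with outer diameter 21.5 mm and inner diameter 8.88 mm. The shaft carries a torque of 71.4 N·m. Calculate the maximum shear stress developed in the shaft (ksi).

5.47 ksi

J = π(d_o⁴ − d_i⁴)/32 = π(0.0215⁴ − 0.00888⁴)/32 = 2.037×10^-8 m⁴.
τ_max = T·r/J = 71.40 × 0.0107 / 2.037×10^-8 = 3.769×10^7 Pa.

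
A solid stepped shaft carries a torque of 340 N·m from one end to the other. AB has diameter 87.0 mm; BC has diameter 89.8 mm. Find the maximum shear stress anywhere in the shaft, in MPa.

2.63 MPa

Under the same torque, τ_max = 16T/(πd³) is largest where d is smallest — segment AB (d = 87.0 mm).
τ_max = 16·340.0/(π·(0.0870)³) = 2.630×10^6 Pa.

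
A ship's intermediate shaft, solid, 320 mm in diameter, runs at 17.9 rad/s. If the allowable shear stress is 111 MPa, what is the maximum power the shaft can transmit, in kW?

J = πd⁴/32 = π(0.320)⁴/32 = 1.029×10^-3 m⁴.
T_max = τ_allow·J/r = 1.11×10^8 × 1.029×10^-3 / 0.160 = 714200 N·m.
ω = 17.9 rad/s, so P_max = T_max·ω = 1.278×10^7 W.

12800 kW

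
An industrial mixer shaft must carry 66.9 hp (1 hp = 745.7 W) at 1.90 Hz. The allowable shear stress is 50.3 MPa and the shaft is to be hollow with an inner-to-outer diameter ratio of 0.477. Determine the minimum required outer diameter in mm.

ω = 2π·1.90 = 11.94 rad/s, so T = P/ω = 66.9×745.7 / 11.94 = 4179 N·m.
For a hollow shaft with d_i/d_o = 0.477: τ_max = 16T/(π d_o³ (1−k⁴)), so d_o = [16T/(π τ_allow (1−k⁴))]^(1/3) = [16·4179/(π·5.03×10^7·0.9482)]^(1/3) = 0.07642 m.

76.4 mm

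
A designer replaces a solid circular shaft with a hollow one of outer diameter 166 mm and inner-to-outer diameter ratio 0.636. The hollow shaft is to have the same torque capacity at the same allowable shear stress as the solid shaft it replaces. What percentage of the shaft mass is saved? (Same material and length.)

32.9 %

Equal τ_max and T ⇒ the solid shaft needs d_s³ = d_o³(1−k⁴), so d_s = 166·(1−0.636⁴)^(1/3) = 156.4 mm.
Area ratio A_h/A_s = d_o²(1−k²)/d_s² = (1−k²)/(1−k⁴)^(2/3) = 0.6708.
Mass saving = 1 − 0.6708 = 32.9 %.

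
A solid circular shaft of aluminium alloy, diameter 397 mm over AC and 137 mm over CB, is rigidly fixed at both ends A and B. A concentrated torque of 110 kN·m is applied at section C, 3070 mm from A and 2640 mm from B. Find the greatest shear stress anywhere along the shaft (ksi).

Compatibility: T_A·a/J_AC = T_B·b/J_CB with T_A + T_B = T₀.
J_AC = 2.44×10^-3 m⁴, J_CB = 3.46×10^-5 m⁴, so T_A = T₀·(J_AC/a)/((J_AC/a)+(J_CB/b)) = 108200 N·m, T_B = 1785 N·m.
τ in each portion: τ_AC = 8.81×10^6 Pa, τ_CB = 3.53×10^6 Pa; maximum is in AC.
τ_max = T_AC·r/J = 108200·0.199/2.44×10^-3 = 8.808×10^6 Pa.

1.28 ksi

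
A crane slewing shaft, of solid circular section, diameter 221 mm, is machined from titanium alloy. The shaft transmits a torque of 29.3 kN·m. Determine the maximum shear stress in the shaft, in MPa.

J = πd⁴/32 = π(0.221)⁴/32 = 2.342×10^-4 m⁴.
τ_max = T·r/J = 29300 × 0.111 / 2.342×10^-4 = 1.382×10^7 Pa.

13.8 MPa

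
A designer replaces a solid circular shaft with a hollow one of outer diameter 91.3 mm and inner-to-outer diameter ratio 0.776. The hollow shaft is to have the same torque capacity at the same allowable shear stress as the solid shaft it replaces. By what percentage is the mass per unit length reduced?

Equal τ_max and T ⇒ the solid shaft needs d_s³ = d_o³(1−k⁴), so d_s = 91.3·(1−0.776⁴)^(1/3) = 78.57 mm.
Area ratio A_h/A_s = d_o²(1−k²)/d_s² = (1−k²)/(1−k⁴)^(2/3) = 0.5371.
Mass saving = 1 − 0.5371 = 46.3 %.

46.3 %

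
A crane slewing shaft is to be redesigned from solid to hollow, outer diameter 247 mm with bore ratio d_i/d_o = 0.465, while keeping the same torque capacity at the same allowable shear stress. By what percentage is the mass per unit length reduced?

19.1 %

Equal τ_max and T ⇒ the solid shaft needs d_s³ = d_o³(1−k⁴), so d_s = 247·(1−0.465⁴)^(1/3) = 243.1 mm.
Area ratio A_h/A_s = d_o²(1−k²)/d_s² = (1−k²)/(1−k⁴)^(2/3) = 0.8092.
Mass saving = 1 − 0.8092 = 19.1 %.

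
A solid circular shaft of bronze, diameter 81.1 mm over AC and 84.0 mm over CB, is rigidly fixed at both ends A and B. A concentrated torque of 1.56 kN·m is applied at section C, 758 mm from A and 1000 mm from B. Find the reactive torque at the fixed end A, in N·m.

833 N·m

Compatibility: T_A·a/J_AC = T_B·b/J_CB with T_A + T_B = T₀.
J_AC = 4.25×10^-6 m⁴, J_CB = 4.89×10^-6 m⁴, so T_A = T₀·(J_AC/a)/((J_AC/a)+(J_CB/b)) = 833.2 N·m, T_B = 726.8 N·m.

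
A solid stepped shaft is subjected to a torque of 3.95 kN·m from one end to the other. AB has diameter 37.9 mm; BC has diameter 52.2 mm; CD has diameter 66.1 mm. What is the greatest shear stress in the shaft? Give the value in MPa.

Under the same torque, τ_max = 16T/(πd³) is largest where d is smallest — segment AB (d = 37.9 mm).
τ_max = 16·3950/(π·(0.0379)³) = 3.695×10^8 Pa.

370 MPa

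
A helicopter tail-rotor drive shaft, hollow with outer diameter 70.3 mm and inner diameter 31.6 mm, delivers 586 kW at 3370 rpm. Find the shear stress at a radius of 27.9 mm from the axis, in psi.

ω = 2π·3370/60 = 352.9 rad/s, so T = P/ω = 586×10³ / 352.9 = 1661 N·m.
J = π(d_o⁴ − d_i⁴)/32 = π(0.0703⁴ − 0.0316⁴)/32 = 2.300×10^-6 m⁴.
Shear stress varies linearly with radius: τ = T·r/J = 1661 × 0.0279 / 2.300×10^-6 = 2.014×10^7 Pa.

2920 psi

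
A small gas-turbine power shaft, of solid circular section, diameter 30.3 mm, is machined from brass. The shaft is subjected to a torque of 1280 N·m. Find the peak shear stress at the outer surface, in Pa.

2.34e8 Pa

J = πd⁴/32 = π(0.0303)⁴/32 = 8.275×10^-8 m⁴.
τ_max = T·r/J = 1280 × 0.0152 / 8.275×10^-8 = 2.343×10^8 Pa.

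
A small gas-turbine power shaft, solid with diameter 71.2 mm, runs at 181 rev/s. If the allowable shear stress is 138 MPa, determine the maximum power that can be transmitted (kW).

11100 kW

J = πd⁴/32 = π(0.0712)⁴/32 = 2.523×10^-6 m⁴.
T_max = τ_allow·J/r = 1.38×10^8 × 2.523×10^-6 / 0.0356 = 9780 N·m.
ω = 2π·181 = 1137 rad/s, so P_max = T_max·ω = 1.112×10^7 W.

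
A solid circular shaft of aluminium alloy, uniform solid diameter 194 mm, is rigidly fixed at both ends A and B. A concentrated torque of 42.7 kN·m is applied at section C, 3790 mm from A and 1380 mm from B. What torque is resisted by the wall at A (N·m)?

With uniform GJ and both ends fixed, compatibility θ_AC = θ_CB gives T_A·a = T_B·b, together with T_A + T_B = T₀.
T_A = T₀·b/(a+b) = 42700·1380/5170 = 11400 N·m; T_B = 31300 N·m.

11400 N·m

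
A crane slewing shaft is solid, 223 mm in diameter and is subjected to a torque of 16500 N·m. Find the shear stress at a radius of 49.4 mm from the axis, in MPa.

J = πd⁴/32 = π(0.223)⁴/32 = 2.428×10^-4 m⁴.
Shear stress varies linearly with radius: τ = T·r/J = 16500 × 0.0494 / 2.428×10^-4 = 3.357×10^6 Pa.

3.36 MPa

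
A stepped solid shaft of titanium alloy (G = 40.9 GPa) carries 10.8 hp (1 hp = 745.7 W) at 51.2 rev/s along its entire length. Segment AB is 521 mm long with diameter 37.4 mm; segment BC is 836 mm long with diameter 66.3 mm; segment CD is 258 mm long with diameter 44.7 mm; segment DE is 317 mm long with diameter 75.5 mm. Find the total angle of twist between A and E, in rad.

0.00239 rad

ω = 2π·51.2 = 321.7 rad/s, so T = P/ω = 10.8×745.7 / 321.7 = 25.03 N·m.
J_AB = π(0.0374)⁴/32 = 1.92×10^-7 m⁴; J_BC = π(0.0663)⁴/32 = 1.90×10^-6 m⁴; J_CD = π(0.0447)⁴/32 = 3.92×10^-7 m⁴; J_DE = π(0.0755)⁴/32 = 3.19×10^-6 m⁴.
θ = (T/G)·Σ L_i/J_i = (25.03/40.9×10⁹)·(0.521/1.92×10^-7 + 0.836/1.90×10^-6 + 0.258/3.92×10^-7 + 0.317/3.19×10^-6) = 2.394×10^-3 rad.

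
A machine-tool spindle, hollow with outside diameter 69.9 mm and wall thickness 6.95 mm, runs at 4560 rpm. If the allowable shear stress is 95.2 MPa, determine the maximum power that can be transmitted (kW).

J = π(d_o⁴ − d_i⁴)/32 = π(0.0699⁴ − 0.0560⁴)/32 = 1.378×10^-6 m⁴.
T_max = τ_allow·J/r = 9.52×10^7 × 1.378×10^-6 / 0.0350 = 3754 N·m.
ω = 2π·4560/60 = 477.5 rad/s, so P_max = T_max·ω = 1.793×10^6 W.

1790 kW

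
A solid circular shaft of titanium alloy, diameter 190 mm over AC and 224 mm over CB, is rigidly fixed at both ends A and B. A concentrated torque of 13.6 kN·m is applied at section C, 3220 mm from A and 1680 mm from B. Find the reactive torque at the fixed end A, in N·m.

Compatibility: T_A·a/J_AC = T_B·b/J_CB with T_A + T_B = T₀.
J_AC = 1.28×10^-4 m⁴, J_CB = 2.47×10^-4 m⁴, so T_A = T₀·(J_AC/a)/((J_AC/a)+(J_CB/b)) = 2892 N·m, T_B = 10710 N·m.

2890 N·m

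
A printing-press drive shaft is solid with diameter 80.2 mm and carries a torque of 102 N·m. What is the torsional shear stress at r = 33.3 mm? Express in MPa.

J = πd⁴/32 = π(0.0802)⁴/32 = 4.062×10^-6 m⁴.
Shear stress varies linearly with radius: τ = T·r/J = 102.0 × 0.0333 / 4.062×10^-6 = 8.363×10^5 Pa.

0.836 MPa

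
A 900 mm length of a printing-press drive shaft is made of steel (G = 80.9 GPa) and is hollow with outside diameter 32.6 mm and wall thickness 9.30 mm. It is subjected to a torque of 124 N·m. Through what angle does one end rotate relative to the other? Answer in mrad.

12.9 mrad

J = π(d_o⁴ − d_i⁴)/32 = π(0.0326⁴ − 0.0140⁴)/32 = 1.071×10^-7 m⁴.
θ = T·L/(G·J) = 124.0 × 0.900 / (80.9×10⁹ × 1.071×10^-7) = 0.01288 rad.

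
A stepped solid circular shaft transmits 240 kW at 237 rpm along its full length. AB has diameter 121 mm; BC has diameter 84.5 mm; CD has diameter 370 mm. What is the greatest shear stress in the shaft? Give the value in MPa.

81.6 MPa

ω = 2π·237/60 = 24.82 rad/s, so T = P/ω = 240×10³ / 24.82 = 9670 N·m.
Under the same torque, τ_max = 16T/(πd³) is largest where d is smallest — segment BC (d = 84.5 mm).
τ_max = 16·9670/(π·(0.0845)³) = 8.163×10^7 Pa.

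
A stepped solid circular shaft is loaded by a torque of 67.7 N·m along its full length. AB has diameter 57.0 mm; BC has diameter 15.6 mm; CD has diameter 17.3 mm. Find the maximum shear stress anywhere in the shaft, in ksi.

13.2 ksi

Under the same torque, τ_max = 16T/(πd³) is largest where d is smallest — segment BC (d = 15.6 mm).
τ_max = 16·67.70/(π·(0.0156)³) = 9.082×10^7 Pa.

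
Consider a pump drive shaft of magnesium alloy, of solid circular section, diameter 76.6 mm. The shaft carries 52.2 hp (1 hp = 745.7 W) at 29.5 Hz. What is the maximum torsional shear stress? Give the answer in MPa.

ω = 2π·29.5 = 185.4 rad/s, so T = P/ω = 52.2×745.7 / 185.4 = 210.0 N·m.
J = πd⁴/32 = π(0.0766)⁴/32 = 3.380×10^-6 m⁴.
τ_max = T·r/J = 210.0 × 0.0383 / 3.380×10^-6 = 2.380×10^6 Pa.

2.38 MPa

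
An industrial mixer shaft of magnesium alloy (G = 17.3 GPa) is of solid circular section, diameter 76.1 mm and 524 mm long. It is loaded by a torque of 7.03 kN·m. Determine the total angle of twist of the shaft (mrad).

J = πd⁴/32 = π(0.0761)⁴/32 = 3.293×10^-6 m⁴.
θ = T·L/(G·J) = 7030 × 0.524 / (17.3×10⁹ × 3.293×10^-6) = 0.06467 rad.

64.7 mrad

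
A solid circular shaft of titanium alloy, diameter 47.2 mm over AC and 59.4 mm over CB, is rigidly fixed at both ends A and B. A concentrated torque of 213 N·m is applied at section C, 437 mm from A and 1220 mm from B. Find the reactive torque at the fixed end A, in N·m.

Compatibility: T_A·a/J_AC = T_B·b/J_CB with T_A + T_B = T₀.
J_AC = 4.87×10^-7 m⁴, J_CB = 1.22×10^-6 m⁴, so T_A = T₀·(J_AC/a)/((J_AC/a)+(J_CB/b)) = 112.2 N·m, T_B = 100.8 N·m.

112 N·m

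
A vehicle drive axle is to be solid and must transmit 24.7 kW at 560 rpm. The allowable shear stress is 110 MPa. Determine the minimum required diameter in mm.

26.9 mm

ω = 2π·560/60 = 58.64 rad/s, so T = P/ω = 24.7×10³ / 58.64 = 421.2 N·m.
For a solid shaft τ_max = 16T/(πd³), so d = (16T/(π τ_allow))^(1/3) = (16·421.2/(π·1.10×10^8))^(1/3) = 0.02692 m.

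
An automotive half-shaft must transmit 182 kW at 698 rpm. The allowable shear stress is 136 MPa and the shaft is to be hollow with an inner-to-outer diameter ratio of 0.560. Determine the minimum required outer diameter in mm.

46.9 mm

ω = 2π·698/60 = 73.09 rad/s, so T = P/ω = 182×10³ / 73.09 = 2490 N·m.
For a hollow shaft with d_i/d_o = 0.560: τ_max = 16T/(π d_o³ (1−k⁴)), so d_o = [16T/(π τ_allow (1−k⁴))]^(1/3) = [16·2490/(π·1.36×10^8·0.9017)]^(1/3) = 0.04694 m.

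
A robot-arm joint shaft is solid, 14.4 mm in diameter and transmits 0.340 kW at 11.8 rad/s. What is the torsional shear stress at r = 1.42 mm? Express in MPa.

9.69 MPa

ω = 11.8 rad/s, so T = P/ω = 0.340×10³ / 11.80 = 28.81 N·m.
J = πd⁴/32 = π(0.0144)⁴/32 = 4.221×10^-9 m⁴.
Shear stress varies linearly with radius: τ = T·r/J = 28.81 × 0.00142 / 4.221×10^-9 = 9.692×10^6 Pa.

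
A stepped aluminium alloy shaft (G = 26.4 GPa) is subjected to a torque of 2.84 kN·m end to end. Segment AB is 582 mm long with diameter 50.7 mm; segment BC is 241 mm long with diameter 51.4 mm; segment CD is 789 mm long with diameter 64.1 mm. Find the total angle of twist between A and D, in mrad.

J_AB = π(0.0507)⁴/32 = 6.49×10^-7 m⁴; J_BC = π(0.0514)⁴/32 = 6.85×10^-7 m⁴; J_CD = π(0.0641)⁴/32 = 1.66×10^-6 m⁴.
θ = (T/G)·Σ L_i/J_i = (2840/26.4×10⁹)·(0.582/6.49×10^-7 + 0.241/6.85×10^-7 + 0.789/1.66×10^-6) = 0.1856 rad.

186 mrad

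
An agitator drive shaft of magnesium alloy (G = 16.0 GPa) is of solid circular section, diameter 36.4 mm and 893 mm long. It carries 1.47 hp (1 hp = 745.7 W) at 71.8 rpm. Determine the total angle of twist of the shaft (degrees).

2.71°

ω = 2π·71.8/60 = 7.519 rad/s, so T = P/ω = 1.47×745.7 / 7.519 = 145.8 N·m.
J = πd⁴/32 = π(0.0364)⁴/32 = 1.723×10^-7 m⁴.
θ = T·L/(G·J) = 145.8 × 0.893 / (16.0×10⁹ × 1.723×10^-7) = 0.04721 rad.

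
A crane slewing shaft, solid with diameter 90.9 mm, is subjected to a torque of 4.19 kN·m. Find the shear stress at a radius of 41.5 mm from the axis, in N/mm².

J = πd⁴/32 = π(0.0909)⁴/32 = 6.703×10^-6 m⁴.
Shear stress varies linearly with radius: τ = T·r/J = 4190 × 0.0415 / 6.703×10^-6 = 2.594×10^7 Pa.

25.9 N/mm²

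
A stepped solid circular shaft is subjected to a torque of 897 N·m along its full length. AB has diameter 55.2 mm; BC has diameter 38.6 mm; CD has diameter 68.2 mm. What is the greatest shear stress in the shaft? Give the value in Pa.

7.94e7 Pa

Under the same torque, τ_max = 16T/(πd³) is largest where d is smallest — segment BC (d = 38.6 mm).
τ_max = 16·897.0/(π·(0.0386)³) = 7.943×10^7 Pa.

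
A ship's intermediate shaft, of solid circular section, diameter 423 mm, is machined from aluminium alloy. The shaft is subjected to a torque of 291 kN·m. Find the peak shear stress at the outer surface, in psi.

2840 psi

J = πd⁴/32 = π(0.423)⁴/32 = 3.143×10^-3 m⁴.
τ_max = T·r/J = 291000 × 0.211 / 3.143×10^-3 = 1.958×10^7 Pa.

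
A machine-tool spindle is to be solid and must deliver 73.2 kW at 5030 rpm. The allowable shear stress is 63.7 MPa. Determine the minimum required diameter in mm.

ω = 2π·5030/60 = 526.7 rad/s, so T = P/ω = 73.2×10³ / 526.7 = 139.0 N·m.
For a solid shaft τ_max = 16T/(πd³), so d = (16T/(π τ_allow))^(1/3) = (16·139.0/(π·6.37×10^7))^(1/3) = 0.02231 m.

22.3 mm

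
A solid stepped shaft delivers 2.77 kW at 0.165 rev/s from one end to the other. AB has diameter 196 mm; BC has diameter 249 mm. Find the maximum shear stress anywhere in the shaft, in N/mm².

ω = 2π·0.165 = 1.037 rad/s, so T = P/ω = 2.77×10³ / 1.037 = 2672 N·m.
Under the same torque, τ_max = 16T/(πd³) is largest where d is smallest — segment AB (d = 196 mm).
τ_max = 16·2672/(π·(0.196)³) = 1.807×10^6 Pa.

1.81 N/mm²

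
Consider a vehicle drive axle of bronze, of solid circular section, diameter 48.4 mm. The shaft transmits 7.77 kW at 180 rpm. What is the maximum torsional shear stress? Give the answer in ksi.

2.69 ksi

ω = 2π·180/60 = 18.85 rad/s, so T = P/ω = 7.77×10³ / 18.85 = 412.2 N·m.
J = πd⁴/32 = π(0.0484)⁴/32 = 5.387×10^-7 m⁴.
τ_max = T·r/J = 412.2 × 0.0242 / 5.387×10^-7 = 1.852×10^7 Pa.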